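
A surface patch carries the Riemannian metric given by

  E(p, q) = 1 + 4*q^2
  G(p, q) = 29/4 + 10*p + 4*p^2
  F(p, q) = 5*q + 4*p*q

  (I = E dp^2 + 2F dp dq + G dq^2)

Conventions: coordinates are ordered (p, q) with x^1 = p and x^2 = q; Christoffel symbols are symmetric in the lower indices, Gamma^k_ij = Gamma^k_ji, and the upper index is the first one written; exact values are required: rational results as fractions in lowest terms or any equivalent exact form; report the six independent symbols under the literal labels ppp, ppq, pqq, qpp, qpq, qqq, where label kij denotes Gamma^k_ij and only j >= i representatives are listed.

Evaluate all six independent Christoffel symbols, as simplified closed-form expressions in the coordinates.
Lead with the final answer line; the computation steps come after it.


Answer: Gamma_ppp = 0, Gamma_ppq = 16*q/(16*p^2 + 40*p + 16*q^2 + 29), Gamma_pqq = 0, Gamma_qpp = 0, Gamma_qpq = (16*p + 20)/(16*p^2 + 40*p + 16*q^2 + 29), Gamma_qqq = 0

E = 1 + 4*q^2; F = 5*q + 4*p*q; G = 29/4 + 10*p + 4*p^2
Gamma^k_ij = (1/2) g^{kl} (d_i g_jl + d_j g_il - d_l g_ij), with g^inv = (1/(EG-F^2)) [[G, -F], [-F, E]]
first partials: E_p = 0, E_q = 8*q, F_p = 4*q, F_q = 5 + 4*p, G_p = 10 + 8*p, G_q = 0
D = EG - F^2 = 29/4 + 10*p + 4*q^2 + 4*p^2
expanded: Gamma^p_pp = (G E_p - 2F F_p + F E_q)/(2D), Gamma^p_pq = (G E_q - F G_p)/(2D), Gamma^p_qq = (2G F_q - G G_p - F G_q)/(2D), Gamma^q_pp = (2E F_p - E E_q - F E_p)/(2D), Gamma^q_pq = (E G_p - F E_q)/(2D), Gamma^q_qq = (E G_q - 2F F_q + F G_p)/(2D); substitute and cancel common factors


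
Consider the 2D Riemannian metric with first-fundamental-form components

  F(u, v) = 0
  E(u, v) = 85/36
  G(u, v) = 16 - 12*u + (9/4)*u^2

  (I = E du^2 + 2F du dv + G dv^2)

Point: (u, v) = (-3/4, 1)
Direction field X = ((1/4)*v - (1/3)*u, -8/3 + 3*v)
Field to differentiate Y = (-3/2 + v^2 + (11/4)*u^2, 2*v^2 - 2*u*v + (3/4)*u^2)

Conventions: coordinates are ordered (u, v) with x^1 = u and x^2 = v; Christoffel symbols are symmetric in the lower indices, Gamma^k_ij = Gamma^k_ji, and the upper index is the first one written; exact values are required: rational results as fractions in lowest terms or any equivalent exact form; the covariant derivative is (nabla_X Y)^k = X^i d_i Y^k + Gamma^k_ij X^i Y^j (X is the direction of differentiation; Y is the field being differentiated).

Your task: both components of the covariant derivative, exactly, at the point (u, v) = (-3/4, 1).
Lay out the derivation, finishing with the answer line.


E = 85/36, F = 0, G = 1681/64 at the point
E_u = 0, E_v = 0, F_u = 0, F_v = 0, G_u = -123/8, G_v = 0
EG - F^2 = 142885/2304;  g^inv = (2304/142885) * [[1681/64, 0], [0, 85/36]]
first-kind symbols [ij,l] = (1/2)(d_i g_jl + d_j g_il - d_l g_ij): [uu,u] = E_u/2 = 0, [uu,v] = F_u - E_v/2 = 0, [uv,u] = E_v/2 = 0, [uv,v] = G_u/2 = -123/16, [vv,u] = F_v - G_u/2 = 123/16, [vv,v] = G_v/2 = 0
Gamma^u_ij = (G*[ij,u] - F*[ij,v])/(EG - F^2), Gamma^v_ij = (E*[ij,v] - F*[ij,u])/(EG - F^2)
Gamma_uuu = 0, Gamma_uuv = 0, Gamma_uvv = 1107/340, Gamma_vuu = 0, Gamma_vuv = -12/41, Gamma_vvv = 0
X = (1/2, 1/3), Y = (67/64, 251/64) at the point

Answer: (nabla_X Y)^u = 186737/65280, (nabla_X Y)^v = -1595/3936


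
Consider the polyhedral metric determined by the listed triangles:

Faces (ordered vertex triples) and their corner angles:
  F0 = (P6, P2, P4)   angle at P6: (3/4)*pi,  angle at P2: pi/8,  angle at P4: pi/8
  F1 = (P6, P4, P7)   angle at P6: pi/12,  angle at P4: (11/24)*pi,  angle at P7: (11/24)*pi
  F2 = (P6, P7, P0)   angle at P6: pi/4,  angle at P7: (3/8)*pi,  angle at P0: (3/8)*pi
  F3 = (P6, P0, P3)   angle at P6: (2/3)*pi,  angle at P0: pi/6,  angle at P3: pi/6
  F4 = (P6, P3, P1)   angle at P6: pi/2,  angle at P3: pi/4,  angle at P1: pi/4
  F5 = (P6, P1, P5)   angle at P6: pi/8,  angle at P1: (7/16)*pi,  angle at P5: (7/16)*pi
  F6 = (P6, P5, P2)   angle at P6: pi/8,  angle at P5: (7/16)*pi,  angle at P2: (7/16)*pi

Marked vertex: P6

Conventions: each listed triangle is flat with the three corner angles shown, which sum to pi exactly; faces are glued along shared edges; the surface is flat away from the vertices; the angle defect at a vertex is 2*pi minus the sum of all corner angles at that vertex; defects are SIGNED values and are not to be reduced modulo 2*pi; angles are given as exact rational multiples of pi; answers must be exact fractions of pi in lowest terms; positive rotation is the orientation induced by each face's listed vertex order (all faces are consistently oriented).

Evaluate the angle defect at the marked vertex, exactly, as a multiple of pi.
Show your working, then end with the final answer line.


Sum of corner angles at P6: (5/2)*pi
defect = 2*pi - (5/2)*pi

Answer: defect(P6) = -pi/2


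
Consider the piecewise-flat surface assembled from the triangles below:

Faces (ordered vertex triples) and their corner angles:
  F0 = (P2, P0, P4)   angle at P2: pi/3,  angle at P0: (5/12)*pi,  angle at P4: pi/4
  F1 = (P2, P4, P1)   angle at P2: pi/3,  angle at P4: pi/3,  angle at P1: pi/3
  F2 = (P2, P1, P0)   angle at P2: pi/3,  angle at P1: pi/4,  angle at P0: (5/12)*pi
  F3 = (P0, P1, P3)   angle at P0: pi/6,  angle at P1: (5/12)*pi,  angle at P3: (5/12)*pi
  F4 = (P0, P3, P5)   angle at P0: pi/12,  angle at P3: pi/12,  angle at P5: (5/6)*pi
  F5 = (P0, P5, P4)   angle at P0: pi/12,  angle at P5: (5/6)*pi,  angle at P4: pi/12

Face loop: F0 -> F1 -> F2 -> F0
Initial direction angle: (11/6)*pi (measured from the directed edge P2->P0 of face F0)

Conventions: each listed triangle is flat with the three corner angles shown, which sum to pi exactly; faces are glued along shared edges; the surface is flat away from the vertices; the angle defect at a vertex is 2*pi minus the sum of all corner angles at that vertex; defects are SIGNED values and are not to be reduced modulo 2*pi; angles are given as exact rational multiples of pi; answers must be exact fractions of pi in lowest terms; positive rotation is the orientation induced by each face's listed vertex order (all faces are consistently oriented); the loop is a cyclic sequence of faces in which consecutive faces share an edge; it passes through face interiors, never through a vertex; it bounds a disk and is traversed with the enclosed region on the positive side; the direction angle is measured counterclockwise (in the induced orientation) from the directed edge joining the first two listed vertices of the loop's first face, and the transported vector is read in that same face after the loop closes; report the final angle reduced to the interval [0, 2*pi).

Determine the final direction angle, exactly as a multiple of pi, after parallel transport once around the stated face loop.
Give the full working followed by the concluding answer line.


enclosed vertex P2: corner angles sum to pi, defect = 2*pi - pi = pi
adding the enclosed defects to the starting angle (mod 2*pi, induced orientation) gives the holonomy
final angle = (11/6)*pi + pi = (5/6)*pi (mod 2*pi)

Answer: final direction angle = (5/6)*pi


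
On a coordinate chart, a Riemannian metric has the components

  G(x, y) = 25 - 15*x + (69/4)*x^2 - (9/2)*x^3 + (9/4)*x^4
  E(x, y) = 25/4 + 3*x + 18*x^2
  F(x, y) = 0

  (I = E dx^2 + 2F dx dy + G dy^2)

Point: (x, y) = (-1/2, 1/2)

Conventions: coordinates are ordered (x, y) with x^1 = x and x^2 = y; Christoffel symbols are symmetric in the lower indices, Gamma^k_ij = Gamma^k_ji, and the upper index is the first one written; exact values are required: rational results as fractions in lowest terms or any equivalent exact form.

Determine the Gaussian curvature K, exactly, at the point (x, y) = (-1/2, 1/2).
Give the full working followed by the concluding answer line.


E = 37/4, F = 0, G = 2401/64, EG - F^2 = 88837/256 at the point
E_x = -15, E_y = 0, F_x = 0, F_y = 0, G_x = -147/4, G_y = 0
E_yy = 0, F_xy = 0, G_xx = 219/4
The intrinsic route: Brioschi's K = (det M1 - det M2)/(EG - F^2)^2.
M1 = [[-E_yy/2 + F_xy - G_xx/2, E_x/2, F_x - E_y/2], [F_y - G_x/2, E, F], [G_y/2, F, G]] = [[-219/8, -15/2, 0], [147/8, 37/4, 0], [0, 0, 2401/64]]; det M1 = -8866893/2048
M2 = [[0, E_y/2, G_x/2], [E_y/2, E, F], [G_x/2, F, G]] = [[0, 0, -147/8], [0, 37/4, 0], [-147/8, 0, 2401/64]]; det M2 = -799533/256
det M1 - det M2 = -2470629/2048; K = -2470629/2048 / (88837/256)^2 = -96/9583

Answer: K = -96/9583


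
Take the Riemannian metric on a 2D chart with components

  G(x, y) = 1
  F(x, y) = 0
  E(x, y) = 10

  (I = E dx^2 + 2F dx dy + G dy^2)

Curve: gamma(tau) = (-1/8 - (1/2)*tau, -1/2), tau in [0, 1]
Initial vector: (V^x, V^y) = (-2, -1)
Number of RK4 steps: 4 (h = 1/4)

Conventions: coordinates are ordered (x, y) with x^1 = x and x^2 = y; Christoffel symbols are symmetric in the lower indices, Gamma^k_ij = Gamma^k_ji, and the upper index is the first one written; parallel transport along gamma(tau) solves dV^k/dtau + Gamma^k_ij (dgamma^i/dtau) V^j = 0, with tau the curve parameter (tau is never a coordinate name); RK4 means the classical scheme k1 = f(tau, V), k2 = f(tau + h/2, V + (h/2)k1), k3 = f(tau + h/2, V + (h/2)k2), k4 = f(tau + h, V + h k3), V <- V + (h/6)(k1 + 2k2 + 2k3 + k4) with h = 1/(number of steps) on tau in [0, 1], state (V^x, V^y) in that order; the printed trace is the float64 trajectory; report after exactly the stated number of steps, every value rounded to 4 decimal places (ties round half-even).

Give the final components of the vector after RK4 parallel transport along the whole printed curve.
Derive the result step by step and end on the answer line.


gamma'(tau) = (-1/2, 0); f(tau, V)^k = -Gamma^k_ij(gamma(tau)) gamma'^i(tau) V^j; h = 1/4; intermediate values shown to 6 dp
curve data and Christoffel symbols at the stage parameters:
  tau = 0.000000: gamma = (-0.125000, -0.500000), gamma' = (-0.500000, 0.000000); Gamma_xxx = 0.000000, Gamma_xxy = 0.000000, Gamma_xyy = 0.000000, Gamma_yxx = 0.000000, Gamma_yxy = 0.000000, Gamma_yyy = 0.000000
  tau = 0.125000: gamma = (-0.187500, -0.500000), gamma' = (-0.500000, 0.000000); Gamma_xxx = 0.000000, Gamma_xxy = 0.000000, Gamma_xyy = 0.000000, Gamma_yxx = 0.000000, Gamma_yxy = 0.000000, Gamma_yyy = 0.000000
  tau = 0.250000: gamma = (-0.250000, -0.500000), gamma' = (-0.500000, 0.000000); Gamma_xxx = 0.000000, Gamma_xxy = 0.000000, Gamma_xyy = 0.000000, Gamma_yxx = 0.000000, Gamma_yxy = 0.000000, Gamma_yyy = 0.000000
  tau = 0.375000: gamma = (-0.312500, -0.500000), gamma' = (-0.500000, 0.000000); Gamma_xxx = 0.000000, Gamma_xxy = 0.000000, Gamma_xyy = 0.000000, Gamma_yxx = 0.000000, Gamma_yxy = 0.000000, Gamma_yyy = 0.000000
  tau = 0.500000: gamma = (-0.375000, -0.500000), gamma' = (-0.500000, 0.000000); Gamma_xxx = 0.000000, Gamma_xxy = 0.000000, Gamma_xyy = 0.000000, Gamma_yxx = 0.000000, Gamma_yxy = 0.000000, Gamma_yyy = 0.000000
  tau = 0.625000: gamma = (-0.437500, -0.500000), gamma' = (-0.500000, 0.000000); Gamma_xxx = 0.000000, Gamma_xxy = 0.000000, Gamma_xyy = 0.000000, Gamma_yxx = 0.000000, Gamma_yxy = 0.000000, Gamma_yyy = 0.000000
  tau = 0.750000: gamma = (-0.500000, -0.500000), gamma' = (-0.500000, 0.000000); Gamma_xxx = 0.000000, Gamma_xxy = 0.000000, Gamma_xyy = 0.000000, Gamma_yxx = 0.000000, Gamma_yxy = 0.000000, Gamma_yyy = 0.000000
  tau = 0.875000: gamma = (-0.562500, -0.500000), gamma' = (-0.500000, 0.000000); Gamma_xxx = 0.000000, Gamma_xxy = 0.000000, Gamma_xyy = 0.000000, Gamma_yxx = 0.000000, Gamma_yxy = 0.000000, Gamma_yyy = 0.000000
  tau = 1.000000: gamma = (-0.625000, -0.500000), gamma' = (-0.500000, 0.000000); Gamma_xxx = 0.000000, Gamma_xxy = 0.000000, Gamma_xyy = 0.000000, Gamma_yxx = 0.000000, Gamma_yxy = 0.000000, Gamma_yyy = 0.000000
step 0: V^x = -2.0000, V^y = -1.0000
step 1: k1 = (0.000000, 0.000000), k2 = (0.000000, 0.000000), k3 = (0.000000, 0.000000), k4 = (0.000000, 0.000000); V <- V + (h/6)(k1 + 2k2 + 2k3 + k4): V^x = -2.0000, V^y = -1.0000
step 2: k1 = (0.000000, 0.000000), k2 = (0.000000, 0.000000), k3 = (0.000000, 0.000000), k4 = (0.000000, 0.000000); V <- V + (h/6)(k1 + 2k2 + 2k3 + k4): V^x = -2.0000, V^y = -1.0000
step 3: k1 = (0.000000, 0.000000), k2 = (0.000000, 0.000000), k3 = (0.000000, 0.000000), k4 = (0.000000, 0.000000); V <- V + (h/6)(k1 + 2k2 + 2k3 + k4): V^x = -2.0000, V^y = -1.0000
step 4: k1 = (0.000000, 0.000000), k2 = (0.000000, 0.000000), k3 = (0.000000, 0.000000), k4 = (0.000000, 0.000000); V <- V + (h/6)(k1 + 2k2 + 2k3 + k4): V^x = -2.0000, V^y = -1.0000

Answer: V^x = -2.0000, V^y = -1.0000


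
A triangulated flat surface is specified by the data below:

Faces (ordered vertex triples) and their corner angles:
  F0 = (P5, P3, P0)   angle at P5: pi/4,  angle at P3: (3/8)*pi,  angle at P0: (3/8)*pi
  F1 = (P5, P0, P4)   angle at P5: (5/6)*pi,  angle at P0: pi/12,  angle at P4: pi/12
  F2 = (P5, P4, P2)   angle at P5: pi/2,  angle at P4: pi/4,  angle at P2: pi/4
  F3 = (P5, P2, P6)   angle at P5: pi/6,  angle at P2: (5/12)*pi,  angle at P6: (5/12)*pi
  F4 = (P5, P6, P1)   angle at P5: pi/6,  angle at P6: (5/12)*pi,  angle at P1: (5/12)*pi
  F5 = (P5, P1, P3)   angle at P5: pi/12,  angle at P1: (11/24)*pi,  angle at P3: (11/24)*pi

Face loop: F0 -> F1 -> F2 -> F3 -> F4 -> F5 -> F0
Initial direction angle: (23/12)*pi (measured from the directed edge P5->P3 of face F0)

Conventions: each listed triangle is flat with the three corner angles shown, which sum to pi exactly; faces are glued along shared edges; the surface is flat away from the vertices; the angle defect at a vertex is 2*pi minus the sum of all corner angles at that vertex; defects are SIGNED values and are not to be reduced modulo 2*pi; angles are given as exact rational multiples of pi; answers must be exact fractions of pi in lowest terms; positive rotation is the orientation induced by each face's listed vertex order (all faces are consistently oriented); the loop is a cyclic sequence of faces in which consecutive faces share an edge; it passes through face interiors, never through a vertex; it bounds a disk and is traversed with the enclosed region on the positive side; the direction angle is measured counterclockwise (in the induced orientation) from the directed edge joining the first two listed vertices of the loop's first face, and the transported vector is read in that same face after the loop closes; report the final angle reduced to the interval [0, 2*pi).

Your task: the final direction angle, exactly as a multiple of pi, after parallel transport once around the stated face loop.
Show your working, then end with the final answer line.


enclosed vertex P5: corner angles sum to 2*pi, defect = 2*pi - 2*pi = 0
by Gauss-Bonnet the loop rotates the vector by the enclosed defect sum (positive orientation, mod 2*pi)
final angle = (23/12)*pi + 0 = (23/12)*pi (mod 2*pi)

Answer: final direction angle = (23/12)*pi


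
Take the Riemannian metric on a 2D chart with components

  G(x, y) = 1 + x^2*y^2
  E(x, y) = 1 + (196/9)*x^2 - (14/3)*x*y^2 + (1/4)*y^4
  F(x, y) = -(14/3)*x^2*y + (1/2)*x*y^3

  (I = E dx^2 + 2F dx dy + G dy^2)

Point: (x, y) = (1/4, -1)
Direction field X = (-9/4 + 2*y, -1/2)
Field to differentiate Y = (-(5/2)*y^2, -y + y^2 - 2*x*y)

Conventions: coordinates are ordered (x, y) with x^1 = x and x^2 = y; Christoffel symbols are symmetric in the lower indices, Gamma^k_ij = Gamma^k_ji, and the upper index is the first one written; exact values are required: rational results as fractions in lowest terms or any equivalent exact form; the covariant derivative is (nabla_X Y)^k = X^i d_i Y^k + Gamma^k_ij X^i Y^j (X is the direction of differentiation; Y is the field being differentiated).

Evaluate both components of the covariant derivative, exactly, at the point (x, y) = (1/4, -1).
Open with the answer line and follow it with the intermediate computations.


Answer: (nabla_X Y)^x = 6695/434, (nabla_X Y)^y = -6/217

E = 13/9, F = 1/6, G = 17/16 at the point
E_x = 56/9, E_y = 4/3, F_x = 11/6, F_y = 1/12, G_x = 1/2, G_y = -1/8
EG - F^2 = 217/144;  g^inv = (144/217) * [[17/16, -1/6], [-1/6, 13/9]]
first-kind symbols [ij,l] = (1/2)(d_i g_jl + d_j g_il - d_l g_ij): [xx,x] = E_x/2 = 28/9, [xx,y] = F_x - E_y/2 = 7/6, [xy,x] = E_y/2 = 2/3, [xy,y] = G_x/2 = 1/4, [yy,x] = F_y - G_x/2 = -1/6, [yy,y] = G_y/2 = -1/16
Gamma^x_ij = (G*[ij,x] - F*[ij,y])/(EG - F^2), Gamma^y_ij = (E*[ij,y] - F*[ij,x])/(EG - F^2)
Gamma_xxx = 64/31, Gamma_xxy = 96/217, Gamma_xyy = -24/217, Gamma_yxx = 24/31, Gamma_yxy = 36/217, Gamma_yyy = -9/217
X = (-17/4, -1/2), Y = (-5/2, 5/2) at the point


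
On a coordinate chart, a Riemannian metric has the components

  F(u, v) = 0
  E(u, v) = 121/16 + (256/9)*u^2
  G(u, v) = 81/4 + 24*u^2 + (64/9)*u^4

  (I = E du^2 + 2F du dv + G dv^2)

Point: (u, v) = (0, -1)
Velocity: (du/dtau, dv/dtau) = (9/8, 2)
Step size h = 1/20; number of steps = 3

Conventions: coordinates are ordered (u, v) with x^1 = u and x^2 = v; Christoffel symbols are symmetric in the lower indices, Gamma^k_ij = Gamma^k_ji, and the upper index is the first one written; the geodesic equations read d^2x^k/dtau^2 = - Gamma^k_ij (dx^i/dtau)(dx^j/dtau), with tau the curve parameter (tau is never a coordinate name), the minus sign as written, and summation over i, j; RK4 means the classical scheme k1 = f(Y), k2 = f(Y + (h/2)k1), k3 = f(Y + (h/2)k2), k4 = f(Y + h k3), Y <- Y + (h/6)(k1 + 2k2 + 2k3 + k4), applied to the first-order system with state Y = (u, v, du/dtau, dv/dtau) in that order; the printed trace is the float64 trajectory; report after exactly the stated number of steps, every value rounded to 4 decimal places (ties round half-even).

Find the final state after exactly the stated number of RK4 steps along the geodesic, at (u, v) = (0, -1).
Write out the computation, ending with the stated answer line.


f(Y) = (du/dtau, dv/dtau, -Gamma^u_ij Y'^i Y'^j, -Gamma^v_ij Y'^i Y'^j) with the Gammas evaluated at the stage position; h = 0.050000; intermediate values shown to 6 dp
step 0: u = 0.0000, v = -1.0000, du/dtau = 1.1250, dv/dtau = 2.0000
step 1:
  k1: at (u, v) = (0.000000, -1.000000), (du/dtau, dv/dtau) = (1.125000, 2.000000); Gamma_uuu = 0.000000, Gamma_uuv = 0.000000, Gamma_uvv = 0.000000, Gamma_vuu = 0.000000, Gamma_vuv = 0.000000, Gamma_vvv = 0.000000; k1 = (1.125000, 2.000000, 0.000000, 0.000000)
  k2: at (u, v) = (0.028125, -0.950000), (du/dtau, dv/dtau) = (1.125000, 2.000000); Gamma_uuu = 0.105471, Gamma_uuv = 0.000000, Gamma_uvv = -0.089033, Gamma_vuu = 0.000000, Gamma_vuv = 0.033318, Gamma_vvv = 0.000000; k2 = (1.125000, 2.000000, 0.222645, -0.149930)
  k3: at (u, v) = (0.028125, -0.950000), (du/dtau, dv/dtau) = (1.130566, 1.996252); Gamma_uuu = 0.105471, Gamma_uuv = 0.000000, Gamma_uvv = -0.089033, Gamma_vuu = 0.000000, Gamma_vuv = 0.033318, Gamma_vvv = 0.000000; k3 = (1.130566, 1.996252, 0.219988, -0.150389)
  k4: at (u, v) = (0.056528, -0.900187), (du/dtau, dv/dtau) = (1.135999, 1.992481); Gamma_uuu = 0.210092, Gamma_uuv = 0.000000, Gamma_uvv = -0.177601, Gamma_vuu = 0.000000, Gamma_vuv = 0.066870, Gamma_vvv = 0.000000; k4 = (1.135999, 1.992481, 0.433949, -0.302714)
  Y <- Y + (h/6)(k1 + 2k2 + 2k3 + k4): u = 0.0564, v = -0.9001, du/dtau = 1.1360, dv/dtau = 1.9925
step 2:
  k1: at (u, v) = (0.056434, -0.900125), (du/dtau, dv/dtau) = (1.135993, 1.992472); Gamma_uuu = 0.209751, Gamma_uuv = 0.000000, Gamma_uvv = -0.177312, Gamma_vuu = 0.000000, Gamma_vuv = 0.066759, Gamma_vvv = 0.000000; k1 = (1.135993, 1.992472, 0.433238, -0.302211)
  k2: at (u, v) = (0.084834, -0.850313), (du/dtau, dv/dtau) = (1.146824, 1.984917); Gamma_uuu = 0.310673, Gamma_uuv = 0.000000, Gamma_uvv = -0.263248, Gamma_vuu = 0.000000, Gamma_vuv = 0.100117, Gamma_vvv = 0.000000; k2 = (1.146824, 1.984917, 0.628572, -0.455804)
  k3: at (u, v) = (0.085105, -0.850502), (du/dtau, dv/dtau) = (1.151708, 1.981077); Gamma_uuu = 0.311612, Gamma_uuv = 0.000000, Gamma_uvv = -0.264051, Gamma_vuu = 0.000000, Gamma_vuv = 0.100434, Gamma_vvv = 0.000000; k3 = (1.151708, 1.981077, 0.622981, -0.458306)
  k4: at (u, v) = (0.114020, -0.801071), (du/dtau, dv/dtau) = (1.167143, 1.969557); Gamma_uuu = 0.408864, Gamma_uuv = 0.000000, Gamma_uvv = -0.347637, Gamma_vuu = 0.000000, Gamma_vuv = 0.134101, Gamma_vvv = 0.000000; k4 = (1.167143, 1.969557, 0.791573, -0.616532)
  Y <- Y + (h/6)(k1 + 2k2 + 2k3 + k4): u = 0.1139, v = -0.8010, du/dtau = 1.1671, dv/dtau = 1.9696
step 3:
  k1: at (u, v) = (0.113936, -0.801008), (du/dtau, dv/dtau) = (1.167059, 1.969581); Gamma_uuu = 0.408592, Gamma_uuv = 0.000000, Gamma_uvv = -0.347402, Gamma_vuu = 0.000000, Gamma_vuv = 0.134005, Gamma_vvv = 0.000000; k1 = (1.167059, 1.969581, 0.791143, -0.616050)
  k2: at (u, v) = (0.143113, -0.751769), (du/dtau, dv/dtau) = (1.186838, 1.954179); Gamma_uuu = 0.499781, Gamma_uuv = 0.000000, Gamma_uvv = -0.426809, Gamma_vuu = 0.000000, Gamma_vuv = 0.167581, Gamma_vvv = 0.000000; k2 = (1.186838, 1.954179, 0.925920, -0.777339)
  k3: at (u, v) = (0.143607, -0.752154), (du/dtau, dv/dtau) = (1.190207, 1.950147); Gamma_uuu = 0.501260, Gamma_uuv = 0.000000, Gamma_uvv = -0.428107, Gamma_vuu = 0.000000, Gamma_vuv = 0.168146, Gamma_vvv = 0.000000; k3 = (1.190207, 1.950147, 0.918040, -0.780561)
  k4: at (u, v) = (0.173446, -0.703501), (du/dtau, dv/dtau) = (1.212961, 1.930553); Gamma_uuu = 0.586061, Gamma_uuv = 0.000000, Gamma_uvv = -0.503305, Gamma_vuu = 0.000000, Gamma_vuv = 0.201966, Gamma_vvv = 0.000000; k4 = (1.212961, 1.930553, 1.013576, -0.945880)
  Y <- Y + (h/6)(k1 + 2k2 + 2k3 + k4): u = 0.1734, v = -0.7034, du/dtau = 1.2128, dv/dtau = 1.9306

Answer: u = 0.1734, v = -0.7034, du/dtau = 1.2128, dv/dtau = 1.9306


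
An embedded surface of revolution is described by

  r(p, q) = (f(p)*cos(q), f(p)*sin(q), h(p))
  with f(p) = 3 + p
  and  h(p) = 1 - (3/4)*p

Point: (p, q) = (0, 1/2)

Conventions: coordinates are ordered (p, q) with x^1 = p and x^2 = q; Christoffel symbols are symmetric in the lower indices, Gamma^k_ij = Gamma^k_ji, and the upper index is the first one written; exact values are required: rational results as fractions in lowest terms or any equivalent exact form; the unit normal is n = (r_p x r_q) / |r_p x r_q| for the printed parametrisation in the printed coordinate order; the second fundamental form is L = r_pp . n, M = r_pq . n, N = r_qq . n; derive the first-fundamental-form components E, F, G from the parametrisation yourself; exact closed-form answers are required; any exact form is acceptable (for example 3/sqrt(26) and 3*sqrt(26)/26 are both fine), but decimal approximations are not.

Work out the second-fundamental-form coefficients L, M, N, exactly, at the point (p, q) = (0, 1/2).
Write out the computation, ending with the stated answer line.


f = 3, f' = 1, f'' = 0, h' = -3/4, h'' = 0
E = 25/16, F = 0, G = 9; answer radicand W^2 = 25/16
unnormalised second-form numerators: l = 0, m = 0, n = -9/4; L = l/sqrt(25/16), and similarly M = m/sqrt(W^2), N = n/sqrt(W^2)

Answer: L = 0, M = 0, N = -9/5


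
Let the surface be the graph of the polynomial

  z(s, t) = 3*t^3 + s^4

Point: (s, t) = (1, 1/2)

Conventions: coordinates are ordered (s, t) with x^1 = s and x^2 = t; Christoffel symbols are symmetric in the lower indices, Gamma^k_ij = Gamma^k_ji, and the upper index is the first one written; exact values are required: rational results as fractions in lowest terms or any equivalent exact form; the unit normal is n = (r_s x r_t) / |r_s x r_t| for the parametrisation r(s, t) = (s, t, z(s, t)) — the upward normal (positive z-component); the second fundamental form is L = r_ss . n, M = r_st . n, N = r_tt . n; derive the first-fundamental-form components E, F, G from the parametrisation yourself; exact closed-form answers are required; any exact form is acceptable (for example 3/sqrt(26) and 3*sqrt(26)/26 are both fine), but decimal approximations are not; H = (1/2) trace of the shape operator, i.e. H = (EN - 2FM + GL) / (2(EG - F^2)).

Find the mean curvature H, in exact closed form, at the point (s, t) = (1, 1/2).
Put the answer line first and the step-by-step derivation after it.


Answer: H = 7224*sqrt(353)/124609

z_s = 4, z_t = 9/4, z_ss = 12, z_st = 0, z_tt = 9
E = 17, F = 9, G = 97/16; answer radicand W^2 = 353/16
unnormalised second-form numerators: l = 12, m = 0, n = 9; L = l/sqrt(353/16), and similarly M = m/sqrt(W^2), N = n/sqrt(W^2)
H = (E*n - 2*F*m + G*l) / (2*(EG - F^2)*sqrt(W^2)); E*n - 2*F*m + G*l = 903/4, EG - F^2 = 353/16, so H = (1806/353)/sqrt(353/16)


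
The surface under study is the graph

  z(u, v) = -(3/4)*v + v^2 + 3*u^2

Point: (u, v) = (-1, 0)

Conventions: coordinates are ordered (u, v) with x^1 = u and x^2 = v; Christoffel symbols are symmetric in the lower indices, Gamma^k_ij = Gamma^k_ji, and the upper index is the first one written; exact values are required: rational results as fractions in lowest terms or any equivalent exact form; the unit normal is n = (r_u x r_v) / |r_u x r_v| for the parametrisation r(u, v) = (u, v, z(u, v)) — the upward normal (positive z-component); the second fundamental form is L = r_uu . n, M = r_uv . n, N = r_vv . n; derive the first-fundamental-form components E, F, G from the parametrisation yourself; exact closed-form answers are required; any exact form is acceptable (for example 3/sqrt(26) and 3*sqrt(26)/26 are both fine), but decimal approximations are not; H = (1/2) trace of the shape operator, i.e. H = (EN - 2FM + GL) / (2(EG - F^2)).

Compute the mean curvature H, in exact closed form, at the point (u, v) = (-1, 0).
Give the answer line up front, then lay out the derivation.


Answer: H = 2668*sqrt(601)/361201

z_u = -6, z_v = -3/4, z_uu = 6, z_uv = 0, z_vv = 2
E = 37, F = 9/2, G = 25/16; answer radicand W^2 = 601/16
unnormalised second-form numerators: l = 6, m = 0, n = 2; L = l/sqrt(601/16), and similarly M = m/sqrt(W^2), N = n/sqrt(W^2)
H = (E*n - 2*F*m + G*l) / (2*(EG - F^2)*sqrt(W^2)); E*n - 2*F*m + G*l = 667/8, EG - F^2 = 601/16, so H = (667/601)/sqrt(601/16)


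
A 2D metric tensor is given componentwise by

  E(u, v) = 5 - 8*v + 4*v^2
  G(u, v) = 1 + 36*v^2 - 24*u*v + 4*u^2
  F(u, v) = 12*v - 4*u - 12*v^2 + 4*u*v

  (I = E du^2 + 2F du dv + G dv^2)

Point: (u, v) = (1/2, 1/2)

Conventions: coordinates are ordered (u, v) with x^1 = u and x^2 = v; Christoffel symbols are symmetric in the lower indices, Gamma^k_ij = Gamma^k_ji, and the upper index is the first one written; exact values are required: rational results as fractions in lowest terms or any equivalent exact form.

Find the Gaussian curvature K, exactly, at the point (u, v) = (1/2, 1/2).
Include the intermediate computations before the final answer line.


E = 2, F = 2, G = 5, EG - F^2 = 6 at the point
E_u = 0, E_v = -4, F_u = -2, F_v = 2, G_u = -8, G_v = 24
E_vv = 8, F_uv = 4, G_uu = 8
K follows from Brioschi's formula, (det M1 - det M2)/(EG - F^2)^2.
M1 = [[-E_vv/2 + F_uv - G_uu/2, E_u/2, F_u - E_v/2], [F_v - G_u/2, E, F], [G_v/2, F, G]] = [[-4, 0, 0], [6, 2, 2], [12, 2, 5]]; det M1 = -24
M2 = [[0, E_v/2, G_u/2], [E_v/2, E, F], [G_u/2, F, G]] = [[0, -2, -4], [-2, 2, 2], [-4, 2, 5]]; det M2 = -20
det M1 - det M2 = -4; K = -4 / (6)^2 = -1/9

Answer: K = -1/9


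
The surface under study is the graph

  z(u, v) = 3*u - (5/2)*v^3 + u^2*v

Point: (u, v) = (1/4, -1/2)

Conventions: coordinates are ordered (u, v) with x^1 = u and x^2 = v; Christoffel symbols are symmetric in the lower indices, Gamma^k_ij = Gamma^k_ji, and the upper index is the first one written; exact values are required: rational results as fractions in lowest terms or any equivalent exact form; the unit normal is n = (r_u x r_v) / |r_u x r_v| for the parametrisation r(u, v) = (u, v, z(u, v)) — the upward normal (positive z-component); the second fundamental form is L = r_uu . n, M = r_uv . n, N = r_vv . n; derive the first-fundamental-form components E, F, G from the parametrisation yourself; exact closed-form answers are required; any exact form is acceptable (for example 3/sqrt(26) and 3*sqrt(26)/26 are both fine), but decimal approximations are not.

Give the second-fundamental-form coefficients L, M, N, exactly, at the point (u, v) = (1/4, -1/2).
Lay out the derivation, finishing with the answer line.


z_u = 11/4, z_v = -29/16, z_uu = -1, z_uv = 1/2, z_vv = 15/2
E = 137/16, F = -319/64, G = 1097/256; answer radicand W^2 = 3033/256
unnormalised second-form numerators: l = -1, m = 1/2, n = 15/2; L = l/sqrt(3033/256), and similarly M = m/sqrt(W^2), N = n/sqrt(W^2)

Answer: L = -16*sqrt(337)/1011, M = 8*sqrt(337)/1011, N = 40*sqrt(337)/337


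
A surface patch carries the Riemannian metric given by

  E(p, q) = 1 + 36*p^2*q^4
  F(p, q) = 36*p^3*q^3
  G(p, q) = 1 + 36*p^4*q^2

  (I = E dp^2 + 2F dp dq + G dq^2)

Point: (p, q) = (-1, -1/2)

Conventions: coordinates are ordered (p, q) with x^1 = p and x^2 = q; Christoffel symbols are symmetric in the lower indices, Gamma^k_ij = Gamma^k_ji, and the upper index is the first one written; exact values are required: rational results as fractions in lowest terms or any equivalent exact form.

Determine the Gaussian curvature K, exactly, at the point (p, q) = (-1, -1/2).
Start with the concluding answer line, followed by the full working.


Answer: K = -432/2401

E = 13/4, F = 9/2, G = 10, EG - F^2 = 49/4 at the point
E_p = -9/2, E_q = -18, F_p = -27/2, F_q = -27, G_p = -36, G_q = -36
E_qq = 108, F_pq = 81, G_pp = 108
K follows from Brioschi's formula, (det M1 - det M2)/(EG - F^2)^2.
M1 = [[-E_qq/2 + F_pq - G_pp/2, E_p/2, F_p - E_q/2], [F_q - G_p/2, E, F], [G_q/2, F, G]] = [[-27, -9/4, -9/2], [-9, 13/4, 9/2], [-18, 9/2, 10]]; det M1 = -432
M2 = [[0, E_q/2, G_p/2], [E_q/2, E, F], [G_p/2, F, G]] = [[0, -9, -18], [-9, 13/4, 9/2], [-18, 9/2, 10]]; det M2 = -405
det M1 - det M2 = -27; K = -27 / (49/4)^2 = -432/2401


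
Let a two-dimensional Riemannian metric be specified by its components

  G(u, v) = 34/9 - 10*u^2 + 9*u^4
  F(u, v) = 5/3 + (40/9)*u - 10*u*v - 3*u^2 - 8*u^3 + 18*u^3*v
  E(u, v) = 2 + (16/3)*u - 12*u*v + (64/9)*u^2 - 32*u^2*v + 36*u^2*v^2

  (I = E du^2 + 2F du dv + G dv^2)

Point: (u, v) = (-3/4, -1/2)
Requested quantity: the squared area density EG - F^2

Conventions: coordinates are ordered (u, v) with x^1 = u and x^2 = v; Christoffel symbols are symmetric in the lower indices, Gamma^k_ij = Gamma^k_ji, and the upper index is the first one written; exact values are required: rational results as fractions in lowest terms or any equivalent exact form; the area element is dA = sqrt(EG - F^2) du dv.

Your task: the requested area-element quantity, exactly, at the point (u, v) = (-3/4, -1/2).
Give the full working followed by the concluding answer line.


E = 185/16, F = 13/192, G = 2305/2304; EG - F^2 = 26641/2304

Answer: EG - F^2 = 26641/2304


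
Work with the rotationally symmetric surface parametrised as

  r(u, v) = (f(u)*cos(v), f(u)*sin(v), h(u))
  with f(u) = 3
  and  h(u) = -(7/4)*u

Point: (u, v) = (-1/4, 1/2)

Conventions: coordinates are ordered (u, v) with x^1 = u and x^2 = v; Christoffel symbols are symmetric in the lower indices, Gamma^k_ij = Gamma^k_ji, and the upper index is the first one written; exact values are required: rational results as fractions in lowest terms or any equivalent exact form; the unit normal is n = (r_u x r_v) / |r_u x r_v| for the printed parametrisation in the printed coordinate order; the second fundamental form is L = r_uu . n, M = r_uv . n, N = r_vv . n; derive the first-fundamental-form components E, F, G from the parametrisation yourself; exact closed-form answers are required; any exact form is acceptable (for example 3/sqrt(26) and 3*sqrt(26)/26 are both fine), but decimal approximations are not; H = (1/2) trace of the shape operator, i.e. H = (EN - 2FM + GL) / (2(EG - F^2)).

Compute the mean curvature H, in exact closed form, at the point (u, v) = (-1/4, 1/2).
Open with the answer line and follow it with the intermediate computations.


Answer: H = -1/6

f = 3, f' = 0, f'' = 0, h' = -7/4, h'' = 0
E = 49/16, F = 0, G = 9; answer radicand W^2 = 49/16
unnormalised second-form numerators: l = 0, m = 0, n = -21/4; L = l/sqrt(49/16), and similarly M = m/sqrt(W^2), N = n/sqrt(W^2)
H = (E*n - 2*F*m + G*l) / (2*(EG - F^2)*sqrt(W^2)); E*n - 2*F*m + G*l = -1029/64, EG - F^2 = 441/16, so H = (-7/24)/sqrt(49/16)


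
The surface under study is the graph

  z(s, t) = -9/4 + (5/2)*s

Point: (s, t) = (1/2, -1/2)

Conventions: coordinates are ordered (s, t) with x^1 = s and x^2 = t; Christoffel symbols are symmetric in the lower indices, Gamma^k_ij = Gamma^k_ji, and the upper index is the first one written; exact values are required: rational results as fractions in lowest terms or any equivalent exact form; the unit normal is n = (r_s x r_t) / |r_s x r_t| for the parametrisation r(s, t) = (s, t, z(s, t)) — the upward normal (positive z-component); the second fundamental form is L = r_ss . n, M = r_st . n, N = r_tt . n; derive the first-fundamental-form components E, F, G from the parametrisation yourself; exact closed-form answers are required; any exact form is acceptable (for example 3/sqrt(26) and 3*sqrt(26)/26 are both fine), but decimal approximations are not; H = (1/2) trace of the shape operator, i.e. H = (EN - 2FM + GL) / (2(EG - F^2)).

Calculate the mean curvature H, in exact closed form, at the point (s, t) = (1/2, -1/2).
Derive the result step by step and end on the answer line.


z_s = 5/2, z_t = 0, z_ss = 0, z_st = 0, z_tt = 0
E = 29/4, F = 0, G = 1; answer radicand W^2 = 29/4
unnormalised second-form numerators: l = 0, m = 0, n = 0; L = l/sqrt(29/4), and similarly M = m/sqrt(W^2), N = n/sqrt(W^2)
H = (E*n - 2*F*m + G*l) / (2*(EG - F^2)*sqrt(W^2)); E*n - 2*F*m + G*l = 0, EG - F^2 = 29/4, so H = (0)/sqrt(29/4)

Answer: H = 0


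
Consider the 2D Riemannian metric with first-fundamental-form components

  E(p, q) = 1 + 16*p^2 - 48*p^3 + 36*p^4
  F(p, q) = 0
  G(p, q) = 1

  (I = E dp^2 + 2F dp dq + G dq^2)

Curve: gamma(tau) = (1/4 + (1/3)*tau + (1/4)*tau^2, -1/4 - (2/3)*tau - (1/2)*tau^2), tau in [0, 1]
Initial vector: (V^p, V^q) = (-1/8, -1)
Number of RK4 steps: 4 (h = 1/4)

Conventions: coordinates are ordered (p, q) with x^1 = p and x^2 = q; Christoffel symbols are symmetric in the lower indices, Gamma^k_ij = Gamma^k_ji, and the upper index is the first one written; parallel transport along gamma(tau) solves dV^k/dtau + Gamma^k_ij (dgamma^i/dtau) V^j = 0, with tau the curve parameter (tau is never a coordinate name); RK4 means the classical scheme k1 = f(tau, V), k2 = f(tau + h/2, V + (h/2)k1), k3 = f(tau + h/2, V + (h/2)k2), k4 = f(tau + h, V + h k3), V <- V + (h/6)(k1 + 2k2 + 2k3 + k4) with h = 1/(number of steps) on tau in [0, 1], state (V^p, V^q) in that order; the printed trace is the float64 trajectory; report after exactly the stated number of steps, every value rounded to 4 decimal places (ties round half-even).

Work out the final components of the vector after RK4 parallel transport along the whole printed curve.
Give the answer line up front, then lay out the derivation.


Answer: V^p = -0.1132, V^q = -1.0000

gamma'(tau) = (1/3 + (1/2)*tau, -2/3 - tau); f(tau, V)^k = -Gamma^k_ij(gamma(tau)) gamma'^i(tau) V^j; h = 1/4; intermediate values shown to 6 dp
curve data and Christoffel symbols at the stage parameters:
  tau = 0.000000: gamma = (0.250000, -0.250000), gamma' = (0.333333, -0.666667); Gamma_ppp = 0.449438, Gamma_ppq = 0.000000, Gamma_pqq = 0.000000, Gamma_qpp = 0.000000, Gamma_qpq = 0.000000, Gamma_qqq = 0.000000
  tau = 0.125000: gamma = (0.295573, -0.341146), gamma' = (0.395833, -0.791667); Gamma_ppp = 0.208084, Gamma_ppq = 0.000000, Gamma_pqq = 0.000000, Gamma_qpp = 0.000000, Gamma_qpq = 0.000000, Gamma_qqq = 0.000000
  tau = 0.250000: gamma = (0.348958, -0.447917), gamma' = (0.458333, -0.916667); Gamma_ppp = -0.086465, Gamma_ppq = 0.000000, Gamma_pqq = 0.000000, Gamma_qpp = 0.000000, Gamma_qpq = 0.000000, Gamma_qqq = 0.000000
  tau = 0.375000: gamma = (0.410156, -0.570312), gamma' = (0.520833, -1.041667); Gamma_ppp = -0.416121, Gamma_ppq = 0.000000, Gamma_pqq = 0.000000, Gamma_qpp = 0.000000, Gamma_qpq = 0.000000, Gamma_qqq = 0.000000
  tau = 0.500000: gamma = (0.479167, -0.708333), gamma' = (0.583333, -1.166667); Gamma_ppp = -0.730953, Gamma_ppq = 0.000000, Gamma_pqq = 0.000000, Gamma_qpp = 0.000000, Gamma_qpq = 0.000000, Gamma_qqq = 0.000000
  tau = 0.625000: gamma = (0.555990, -0.861979), gamma' = (0.645833, -1.291667); Gamma_ppp = -0.868145, Gamma_ppq = 0.000000, Gamma_pqq = 0.000000, Gamma_qpp = 0.000000, Gamma_qpq = 0.000000, Gamma_qqq = 0.000000
  tau = 0.750000: gamma = (0.640625, -1.031250), gamma' = (0.708333, -1.416667); Gamma_ppp = -0.365448, Gamma_ppq = 0.000000, Gamma_pqq = 0.000000, Gamma_qpp = 0.000000, Gamma_qpq = 0.000000, Gamma_qqq = 0.000000
  tau = 0.875000: gamma = (0.733073, -1.216146), gamma' = (0.770833, -1.541667); Gamma_ppp = 1.290954, Gamma_ppq = 0.000000, Gamma_pqq = 0.000000, Gamma_qpp = 0.000000, Gamma_qpq = 0.000000, Gamma_qqq = 0.000000
  tau = 1.000000: gamma = (0.833333, -1.416667), gamma' = (0.833333, -1.666667); Gamma_ppp = 2.950820, Gamma_ppq = 0.000000, Gamma_pqq = 0.000000, Gamma_qpp = 0.000000, Gamma_qpq = 0.000000, Gamma_qqq = 0.000000
step 0: V^p = -0.1250, V^q = -1.0000
step 1: k1 = (0.018727, 0.000000), k2 = (0.010103, 0.000000), k3 = (0.010192, 0.000000), k4 = (-0.004853, 0.000000); V <- V + (h/6)(k1 + 2k2 + 2k3 + k4): V^p = -0.1227, V^q = -1.0000
step 2: k1 = (-0.004864, 0.000000), k2 = (-0.026731, 0.000000), k3 = (-0.027324, 0.000000), k4 = (-0.055244, 0.000000); V <- V + (h/6)(k1 + 2k2 + 2k3 + k4): V^p = -0.1297, V^q = -1.0000
step 3: k1 = (-0.055320, 0.000000), k2 = (-0.076619, 0.000000), k3 = (-0.078112, 0.000000), k4 = (-0.038639, 0.000000); V <- V + (h/6)(k1 + 2k2 + 2k3 + k4): V^p = -0.1465, V^q = -1.0000
step 4: k1 = (-0.037936, 0.000000), k2 = (0.150551, 0.000000), k3 = (0.127106, 0.000000), k4 = (0.282228, 0.000000); V <- V + (h/6)(k1 + 2k2 + 2k3 + k4): V^p = -0.1132, V^q = -1.0000


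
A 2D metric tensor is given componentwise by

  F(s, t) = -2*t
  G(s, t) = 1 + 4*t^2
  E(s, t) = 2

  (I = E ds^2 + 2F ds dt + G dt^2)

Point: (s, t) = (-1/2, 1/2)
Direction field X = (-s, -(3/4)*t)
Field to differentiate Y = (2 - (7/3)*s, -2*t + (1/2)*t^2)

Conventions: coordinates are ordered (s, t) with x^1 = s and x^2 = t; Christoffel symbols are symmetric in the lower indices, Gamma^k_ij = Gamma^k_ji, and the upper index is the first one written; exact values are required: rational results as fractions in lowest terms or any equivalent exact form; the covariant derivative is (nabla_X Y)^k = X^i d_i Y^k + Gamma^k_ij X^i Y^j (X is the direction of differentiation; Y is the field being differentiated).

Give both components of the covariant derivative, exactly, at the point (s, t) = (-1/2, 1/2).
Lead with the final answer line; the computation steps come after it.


Answer: (nabla_X Y)^s = -133/96, (nabla_X Y)^t = 25/32

E = 2, F = -1, G = 2 at the point
E_s = 0, E_t = 0, F_s = 0, F_t = -2, G_s = 0, G_t = 4
EG - F^2 = 3;  g^inv = (1/3) * [[2, 1], [1, 2]]
first-kind symbols [ij,l] = (1/2)(d_i g_jl + d_j g_il - d_l g_ij): [ss,s] = E_s/2 = 0, [ss,t] = F_s - E_t/2 = 0, [st,s] = E_t/2 = 0, [st,t] = G_s/2 = 0, [tt,s] = F_t - G_s/2 = -2, [tt,t] = G_t/2 = 2
Gamma^s_ij = (G*[ij,s] - F*[ij,t])/(EG - F^2), Gamma^t_ij = (E*[ij,t] - F*[ij,s])/(EG - F^2)
Gamma_sss = 0, Gamma_sst = 0, Gamma_stt = -2/3, Gamma_tss = 0, Gamma_tst = 0, Gamma_ttt = 2/3
X = (1/2, -3/8), Y = (19/6, -7/8) at the point


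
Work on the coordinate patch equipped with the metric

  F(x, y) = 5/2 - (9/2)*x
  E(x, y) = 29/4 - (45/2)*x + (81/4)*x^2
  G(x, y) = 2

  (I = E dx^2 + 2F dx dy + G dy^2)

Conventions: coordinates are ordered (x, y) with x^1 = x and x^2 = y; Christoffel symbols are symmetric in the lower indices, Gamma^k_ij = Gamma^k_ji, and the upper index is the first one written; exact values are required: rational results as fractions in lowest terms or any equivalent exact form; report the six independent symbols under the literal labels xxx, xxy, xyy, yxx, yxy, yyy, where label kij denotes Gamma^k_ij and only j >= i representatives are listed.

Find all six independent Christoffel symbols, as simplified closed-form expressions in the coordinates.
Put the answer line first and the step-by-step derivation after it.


Answer: Gamma_xxx = (27*x - 15)/(27*x^2 - 30*x + 11), Gamma_xxy = 0, Gamma_xyy = 0, Gamma_yxx = -6/(27*x^2 - 30*x + 11), Gamma_yxy = 0, Gamma_yyy = 0

E = 29/4 - (45/2)*x + (81/4)*x^2; F = 5/2 - (9/2)*x; G = 2
Gamma^k_ij = (1/2) g^{kl} (d_i g_jl + d_j g_il - d_l g_ij), with g^inv = (1/(EG-F^2)) [[G, -F], [-F, E]]
first partials: E_x = -45/2 + (81/2)*x, E_y = 0, F_x = -9/2, F_y = 0, G_x = 0, G_y = 0
D = EG - F^2 = 33/4 - (45/2)*x + (81/4)*x^2
expanded: Gamma^x_xx = (G E_x - 2F F_x + F E_y)/(2D), Gamma^x_xy = (G E_y - F G_x)/(2D), Gamma^x_yy = (2G F_y - G G_x - F G_y)/(2D), Gamma^y_xx = (2E F_x - E E_y - F E_x)/(2D), Gamma^y_xy = (E G_x - F E_y)/(2D), Gamma^y_yy = (E G_y - 2F F_y + F G_x)/(2D); substitute and cancel common factors
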